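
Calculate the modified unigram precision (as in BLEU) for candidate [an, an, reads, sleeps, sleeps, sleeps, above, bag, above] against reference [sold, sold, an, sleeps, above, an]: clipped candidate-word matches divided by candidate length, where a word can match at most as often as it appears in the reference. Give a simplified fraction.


Reference word counts: {'above': 1, 'an': 2, 'sleeps': 1, 'sold': 2}
Checking each candidate word (with clipping):
  'an' -> in reference (ref count 2, used 1/2) -> match (matches: 1)
  'an' -> in reference (ref count 2, used 2/2) -> match (matches: 2)
  'reads' -> not in reference -> no match (matches: 2)
  'sleeps' -> in reference (ref count 1, used 1/1) -> match (matches: 3)
  'sleeps' -> ref count 1 already used up (1/1) -> clipped, no match (matches: 3)
  'sleeps' -> ref count 1 already used up (1/1) -> clipped, no match (matches: 3)
  'above' -> in reference (ref count 1, used 1/1) -> match (matches: 4)
  'bag' -> not in reference -> no match (matches: 4)
  'above' -> ref count 1 already used up (1/1) -> clipped, no match (matches: 4)
Clipped matches: 4, Candidate length: 9
Precision = 4/9

4/9


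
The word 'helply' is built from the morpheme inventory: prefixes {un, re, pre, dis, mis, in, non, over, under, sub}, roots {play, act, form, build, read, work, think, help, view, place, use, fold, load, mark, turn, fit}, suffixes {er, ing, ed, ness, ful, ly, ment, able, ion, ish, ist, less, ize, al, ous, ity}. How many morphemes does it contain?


Segmenting 'helply' against the inventory:
  'help' -> root (morpheme 1)
  'ly' -> suffix (morpheme 2)
Total morphemes: 2

2


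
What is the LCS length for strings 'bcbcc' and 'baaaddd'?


DP table for LCS of 'bcbcc' and 'baaaddd':
       b  a  a  a  d  d  d
    0  0  0  0  0  0  0  0
  b 0  1  1  1  1  1  1  1
  c 0  1  1  1  1  1  1  1
  b 0  1  1  1  1  1  1  1
  c 0  1  1  1  1  1  1  1
  c 0  1  1  1  1  1  1  1
LCS: 'b'
LCS length = 1

1


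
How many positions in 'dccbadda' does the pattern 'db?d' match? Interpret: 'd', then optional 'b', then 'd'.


Pattern: db?d means 'd', then optional 'b', then 'd'.
Scanning 'dccbadda' position-by-position:
  Pos 0: window 'dcc' -> no
  Pos 1: window 'ccb' -> no
  Pos 2: window 'cba' -> no
  Pos 3: window 'bad' -> no
  Pos 4: window 'add' -> no
  Pos 5: window 'dda' -> MATCH
  Pos 6: window 'da' -> no
  Pos 7: window 'a' -> no
Total matches: 1

1


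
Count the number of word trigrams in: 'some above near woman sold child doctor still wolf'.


Word trigrams from [9] words:
  Trigram 1: (some above near)
  Trigram 2: (above near woman)
  Trigram 3: (near woman sold)
  Trigram 4: (woman sold child)
  Trigram 5: (sold child doctor)
  Trigram 6: (child doctor still)
  Trigram 7: (doctor still wolf)
Total word trigrams: 9 - 2 = 7

7


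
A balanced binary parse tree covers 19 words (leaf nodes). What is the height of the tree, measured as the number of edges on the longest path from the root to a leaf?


In a balanced binary tree with n leaves the deepest leaf is ceil(log2(n)) edges below the root.
log2(19) = 4.2479
ceil(4.2479) = 5
height (edges) = 5

5


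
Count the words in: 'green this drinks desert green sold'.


Counting words by splitting on spaces:
  Word 1: 'green'
  Word 2: 'this'
  Word 3: 'drinks'
  Word 4: 'desert'
  Word 5: 'green'
  Word 6: 'sold'
Total words: 6

6


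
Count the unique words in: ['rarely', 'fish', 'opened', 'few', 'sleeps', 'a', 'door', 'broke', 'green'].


Listing all tokens and tracking unique types:
  Token 1: 'rarely' -> NEW (unique so far: 1)
  Token 2: 'fish' -> NEW (unique so far: 2)
  Token 3: 'opened' -> NEW (unique so far: 3)
  Token 4: 'few' -> NEW (unique so far: 4)
  Token 5: 'sleeps' -> NEW (unique so far: 5)
  Token 6: 'a' -> NEW (unique so far: 6)
  Token 7: 'door' -> NEW (unique so far: 7)
  Token 8: 'broke' -> NEW (unique so far: 8)
  Token 9: 'green' -> NEW (unique so far: 9)
Unique types: ('a', 'broke', 'door', 'few', 'fish', 'green', 'opened', 'rarely', 'sleeps')
Vocabulary size: 9

9


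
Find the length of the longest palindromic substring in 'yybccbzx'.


Scanning 'yybccbzx' for palindromic substrings.
Substring at positions 2-5: 'bccb'.
Check: reverse('bccb') = 'bccb' -> palindrome confirmed.
Neighbouring characters ('y' / 'z') break symmetry, so it cannot extend further.
No longer palindromic substring exists; longest length = 4

4


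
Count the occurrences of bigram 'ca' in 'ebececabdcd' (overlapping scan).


Scanning 'ebececabdcd' for bigram 'ca':
  Position 0: 'eb' -> no
  Position 1: 'be' -> no
  Position 2: 'ec' -> no
  Position 3: 'ce' -> no
  Position 4: 'ec' -> no
  Position 5: 'ca' -> MATCH
  Position 6: 'ab' -> no
  Position 7: 'bd' -> no
  Position 8: 'dc' -> no
  Position 9: 'cd' -> no
Total matches: 1

1


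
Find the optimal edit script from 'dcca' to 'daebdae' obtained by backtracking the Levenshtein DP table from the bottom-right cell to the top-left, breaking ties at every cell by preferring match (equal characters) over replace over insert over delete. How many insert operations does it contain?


Edit distance = 5. Backtracking from cell (4, 7) with preference match > replace > insert > delete,
then listing the resulting alignment 'dcca' -> 'daebdae' left to right:
  Step 1: keep 'd'
  Step 2: insert 'a' [insertion #1]
  Step 3: insert 'e' [insertion #2]
  Step 4: replace c->b
  Step 5: replace c->d
  Step 6: keep 'a'
  Step 7: insert 'e' [insertion #3]
Total insertions: 3

3


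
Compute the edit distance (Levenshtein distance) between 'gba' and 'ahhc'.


Building DP table for s1='gba' (len 3) and s2='ahhc' (len 4):
       a  h  h  c
    0  1  2  3  4
  g 1  1  2  3  4
  b 2  2  2  3  4
  a 3  2  3  3  4
Edit distance = dp[3][4] = 4

4


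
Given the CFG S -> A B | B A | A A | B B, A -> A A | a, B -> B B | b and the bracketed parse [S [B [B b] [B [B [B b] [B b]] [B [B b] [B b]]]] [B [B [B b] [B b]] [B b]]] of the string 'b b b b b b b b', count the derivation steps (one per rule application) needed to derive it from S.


Every bracketed nonterminal node [X ...] in the tree is produced by exactly one rule application.
Reading the tree off as a leftmost derivation:
  Step 1: S  =>  B B   (applied S -> B B)
  Step 2: B B  =>  B B B   (applied B -> B B)
  Step 3: B B B  =>  b B B   (applied B -> b)
  Step 4: b B B  =>  b B B B   (applied B -> B B)
  Step 5: b B B B  =>  b B B B B   (applied B -> B B)
  Step 6: b B B B B  =>  b b B B B   (applied B -> b)
  Step 7: b b B B B  =>  b b b B B   (applied B -> b)
  Step 8: b b b B B  =>  b b b B B B   (applied B -> B B)
  Step 9: b b b B B B  =>  b b b b B B   (applied B -> b)
  Step 10: b b b b B B  =>  b b b b b B   (applied B -> b)
  Step 11: b b b b b B  =>  b b b b b B B   (applied B -> B B)
  Step 12: b b b b b B B  =>  b b b b b B B B   (applied B -> B B)
  Step 13: b b b b b B B B  =>  b b b b b b B B   (applied B -> b)
  Step 14: b b b b b b B B  =>  b b b b b b b B   (applied B -> b)
  Step 15: b b b b b b b B  =>  b b b b b b b b   (applied B -> b)
Final yield: b b b b b b b b
Total rewrite steps: 15

15


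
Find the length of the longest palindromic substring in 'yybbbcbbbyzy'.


Scanning 'yybbbcbbbyzy' for palindromic substrings.
Substring at positions 1-9: 'ybbbcbbby'.
Check: reverse('ybbbcbbby') = 'ybbbcbbby' -> palindrome confirmed.
Neighbouring characters ('y' / 'z') break symmetry, so it cannot extend further.
No longer palindromic substring exists; longest length = 9

9


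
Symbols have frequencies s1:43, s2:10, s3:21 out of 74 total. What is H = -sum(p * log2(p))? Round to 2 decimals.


Computing entropy H = -sum(p_i * log2(p_i)):
  s1: p = 43/74 = 0.5811, -p*log2(p) = 0.4551
  s2: p = 10/74 = 0.1351, -p*log2(p) = 0.3902
  s3: p = 21/74 = 0.2838, -p*log2(p) = 0.5157
H = sum of terms = 1.3610
Rounded to 2 decimals: 1.36

1.36


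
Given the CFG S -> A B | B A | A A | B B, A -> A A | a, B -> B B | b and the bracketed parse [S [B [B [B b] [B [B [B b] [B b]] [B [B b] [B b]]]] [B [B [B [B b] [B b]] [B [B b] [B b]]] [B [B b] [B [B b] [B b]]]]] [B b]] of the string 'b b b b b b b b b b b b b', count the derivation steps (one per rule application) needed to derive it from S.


Every bracketed nonterminal node [X ...] in the tree is produced by exactly one rule application.
Reading the tree off as a leftmost derivation:
  Step 1: S  =>  B B   (applied S -> B B)
  Step 2: B B  =>  B B B   (applied B -> B B)
  Step 3: B B B  =>  B B B B   (applied B -> B B)
  Step 4: B B B B  =>  b B B B   (applied B -> b)
  Step 5: b B B B  =>  b B B B B   (applied B -> B B)
  Step 6: b B B B B  =>  b B B B B B   (applied B -> B B)
  Step 7: b B B B B B  =>  b b B B B B   (applied B -> b)
  Step 8: b b B B B B  =>  b b b B B B   (applied B -> b)
  Step 9: b b b B B B  =>  b b b B B B B   (applied B -> B B)
  Step 10: b b b B B B B  =>  b b b b B B B   (applied B -> b)
  Step 11: b b b b B B B  =>  b b b b b B B   (applied B -> b)
  Step 12: b b b b b B B  =>  b b b b b B B B   (applied B -> B B)
  Step 13: b b b b b B B B  =>  b b b b b B B B B   (applied B -> B B)
  Step 14: b b b b b B B B B  =>  b b b b b B B B B B   (applied B -> B B)
  Step 15: b b b b b B B B B B  =>  b b b b b b B B B B   (applied B -> b)
  Step 16: b b b b b b B B B B  =>  b b b b b b b B B B   (applied B -> b)
  Step 17: b b b b b b b B B B  =>  b b b b b b b B B B B   (applied B -> B B)
  Step 18: b b b b b b b B B B B  =>  b b b b b b b b B B B   (applied B -> b)
  Step 19: b b b b b b b b B B B  =>  b b b b b b b b b B B   (applied B -> b)
  Step 20: b b b b b b b b b B B  =>  b b b b b b b b b B B B   (applied B -> B B)
  Step 21: b b b b b b b b b B B B  =>  b b b b b b b b b b B B   (applied B -> b)
  Step 22: b b b b b b b b b b B B  =>  b b b b b b b b b b B B B   (applied B -> B B)
  Step 23: b b b b b b b b b b B B B  =>  b b b b b b b b b b b B B   (applied B -> b)
  Step 24: b b b b b b b b b b b B B  =>  b b b b b b b b b b b b B   (applied B -> b)
  Step 25: b b b b b b b b b b b b B  =>  b b b b b b b b b b b b b   (applied B -> b)
Final yield: b b b b b b b b b b b b b
Total rewrite steps: 25

25


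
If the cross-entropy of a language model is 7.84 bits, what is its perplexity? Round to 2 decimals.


Perplexity formula: PP = 2^H
H = 7.84
PP = 2^7.84
Decompose: 2^7.84 = 2^7 * 2^0.84
2^7 = 128, 2^0.84 ~ 1.7900501
PP ~ 128 * 1.7900501 = 229.1264128
Rounded to 2 decimals: 229.13

229.13


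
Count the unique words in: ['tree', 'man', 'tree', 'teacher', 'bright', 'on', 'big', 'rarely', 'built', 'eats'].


Listing all tokens and tracking unique types:
  Token 1: 'tree' -> NEW (unique so far: 1)
  Token 2: 'man' -> NEW (unique so far: 2)
  Token 3: 'tree' -> duplicate (unique so far: 2)
  Token 4: 'teacher' -> NEW (unique so far: 3)
  Token 5: 'bright' -> NEW (unique so far: 4)
  Token 6: 'on' -> NEW (unique so far: 5)
  Token 7: 'big' -> NEW (unique so far: 6)
  Token 8: 'rarely' -> NEW (unique so far: 7)
  Token 9: 'built' -> NEW (unique so far: 8)
  Token 10: 'eats' -> NEW (unique so far: 9)
Unique types: ('big', 'bright', 'built', 'eats', 'man', 'on', 'rarely', 'teacher', 'tree')
Vocabulary size: 9

9


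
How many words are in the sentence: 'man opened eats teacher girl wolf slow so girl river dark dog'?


Counting words by splitting on spaces:
  Word 1: 'man'
  Word 2: 'opened'
  Word 3: 'eats'
  Word 4: 'teacher'
  Word 5: 'girl'
  Word 6: 'wolf'
  Word 7: 'slow'
  Word 8: 'so'
  Word 9: 'girl'
  Word 10: 'river'
  Word 11: 'dark'
  Word 12: 'dog'
Total words: 12

12


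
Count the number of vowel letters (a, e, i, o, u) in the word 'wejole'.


Scanning each character of 'wejole':
  Position 1: 'w' -> consonant (running count: 0)
  Position 2: 'e' -> vowel (running count: 1)
  Position 3: 'j' -> consonant (running count: 1)
  Position 4: 'o' -> vowel (running count: 2)
  Position 5: 'l' -> consonant (running count: 2)
  Position 6: 'e' -> vowel (running count: 3)
Total vowels: 3

3


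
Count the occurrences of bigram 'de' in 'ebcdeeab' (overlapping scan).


Scanning 'ebcdeeab' for bigram 'de':
  Position 0: 'eb' -> no
  Position 1: 'bc' -> no
  Position 2: 'cd' -> no
  Position 3: 'de' -> MATCH
  Position 4: 'ee' -> no
  Position 5: 'ea' -> no
  Position 6: 'ab' -> no
Total matches: 1

1


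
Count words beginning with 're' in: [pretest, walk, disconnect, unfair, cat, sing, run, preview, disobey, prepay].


Checking each word for prefix 're':
  'pretest' -> no (count: 0)
  'walk' -> no (count: 0)
  'disconnect' -> no (count: 0)
  'unfair' -> no (count: 0)
  'cat' -> no (count: 0)
  'sing' -> no (count: 0)
  'run' -> no (count: 0)
  'preview' -> no (count: 0)
  'disobey' -> no (count: 0)
  'prepay' -> no (count: 0)
Total with prefix 're': 0

0


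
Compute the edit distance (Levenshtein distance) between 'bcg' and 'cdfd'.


Building DP table for s1='bcg' (len 3) and s2='cdfd' (len 4):
       c  d  f  d
    0  1  2  3  4
  b 1  1  2  3  4
  c 2  1  2  3  4
  g 3  2  2  3  4
Edit distance = dp[3][4] = 4

4


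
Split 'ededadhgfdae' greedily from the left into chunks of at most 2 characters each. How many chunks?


'ededadhgfdae' has 12 characters.
Chunking with max size 2:
  Chunk 1: 'ed' (positions 0-1)
  Chunk 2: 'ed' (positions 2-3)
  Chunk 3: 'ad' (positions 4-5)
  Chunk 4: 'hg' (positions 6-7)
  Chunk 5: 'fd' (positions 8-9)
  Chunk 6: 'ae' (positions 10-11)
Total chunks: ceil(12 / 2) = 6

6


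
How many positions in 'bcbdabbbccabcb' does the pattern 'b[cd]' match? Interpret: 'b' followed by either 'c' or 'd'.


Pattern: b[cd] means 'b' followed by either 'c' or 'd'.
Scanning 'bcbdabbbccabcb' position-by-position:
  Pos 0: window 'bc' -> MATCH
  Pos 1: window 'cb' -> no
  Pos 2: window 'bd' -> MATCH
  Pos 3: window 'da' -> no
  Pos 4: window 'ab' -> no
  Pos 5: window 'bb' -> no
  Pos 6: window 'bb' -> no
  Pos 7: window 'bc' -> MATCH
  Pos 8: window 'cc' -> no
  Pos 9: window 'ca' -> no
  Pos 10: window 'ab' -> no
  Pos 11: window 'bc' -> MATCH
  Pos 12: window 'cb' -> no
  Pos 13: window 'b' -> no
Total matches: 4

4


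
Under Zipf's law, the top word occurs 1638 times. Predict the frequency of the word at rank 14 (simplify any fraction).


Zipf's law: freq(rank) = f1 / rank
f1 = 1638, rank = 14
freq = 1638 / 14
= 117

117


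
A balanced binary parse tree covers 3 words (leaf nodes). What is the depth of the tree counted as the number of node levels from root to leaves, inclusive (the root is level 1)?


In a balanced binary tree with n leaves the deepest leaf is ceil(log2(n)) edges below the root,
so counting node levels inclusive of root and leaves gives ceil(log2(n)) + 1 levels.
log2(3) = 1.5850
ceil(1.5850) = 2
levels = 2 + 1 = 3

3


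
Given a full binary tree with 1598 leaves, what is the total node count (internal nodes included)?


Leaf nodes (terminals): 1598
Internal nodes = n - 1 = 1598 - 1 = 1597
Total = leaves + internal = 1598 + 1597 = 3195

3195


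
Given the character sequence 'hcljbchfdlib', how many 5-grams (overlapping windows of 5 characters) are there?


String 'hcljbchfdlib' has length L = 12.
Number of overlapping n-grams = L - n + 1
Substituting: 12 - 5 + 1 = 8

8


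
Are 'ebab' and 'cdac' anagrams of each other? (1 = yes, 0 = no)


Sort characters of 'ebab': 'abbe'
Sort characters of 'cdac': 'accd'
Sorted forms differ -> they are NOT anagrams
Result: 0

0


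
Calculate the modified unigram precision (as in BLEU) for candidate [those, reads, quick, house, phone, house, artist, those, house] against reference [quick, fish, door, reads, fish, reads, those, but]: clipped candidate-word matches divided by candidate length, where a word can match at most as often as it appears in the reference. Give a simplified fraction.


Reference word counts: {'but': 1, 'door': 1, 'fish': 2, 'quick': 1, 'reads': 2, 'those': 1}
Checking each candidate word (with clipping):
  'those' -> in reference (ref count 1, used 1/1) -> match (matches: 1)
  'reads' -> in reference (ref count 2, used 1/2) -> match (matches: 2)
  'quick' -> in reference (ref count 1, used 1/1) -> match (matches: 3)
  'house' -> not in reference -> no match (matches: 3)
  'phone' -> not in reference -> no match (matches: 3)
  'house' -> not in reference -> no match (matches: 3)
  'artist' -> not in reference -> no match (matches: 3)
  'those' -> ref count 1 already used up (1/1) -> clipped, no match (matches: 3)
  'house' -> not in reference -> no match (matches: 3)
Clipped matches: 3, Candidate length: 9
Precision = 3/9 = 1/3

1/3


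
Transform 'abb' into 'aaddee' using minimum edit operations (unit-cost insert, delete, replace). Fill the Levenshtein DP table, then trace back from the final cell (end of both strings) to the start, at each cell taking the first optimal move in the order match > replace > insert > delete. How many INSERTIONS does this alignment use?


Edit distance = 5. Backtracking from cell (3, 6) with preference match > replace > insert > delete,
then listing the resulting alignment 'abb' -> 'aaddee' left to right:
  Step 1: insert 'a' [insertion #1]
  Step 2: keep 'a'
  Step 3: insert 'd' [insertion #2]
  Step 4: insert 'd' [insertion #3]
  Step 5: replace b->e
  Step 6: replace b->e
Total insertions: 3

3


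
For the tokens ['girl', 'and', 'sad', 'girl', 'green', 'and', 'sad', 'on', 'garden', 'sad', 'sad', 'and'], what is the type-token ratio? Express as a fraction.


Tokens: 12
Unique types: ('and', 'garden', 'girl', 'green', 'on', 'sad') = 6
TTR = 6/12
Simplify: divide both by 6 -> 1/2
TTR = 1/2

1/2


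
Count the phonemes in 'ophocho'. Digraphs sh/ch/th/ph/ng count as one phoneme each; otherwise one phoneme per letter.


Parsing 'ophocho' greedily, digraphs first:
  'o' -> vowel phoneme (phonemes so far: 1)
  'ph' -> digraph (1 consonant phoneme) (phonemes so far: 2)
  'o' -> vowel phoneme (phonemes so far: 3)
  'ch' -> digraph (1 consonant phoneme) (phonemes so far: 4)
  'o' -> vowel phoneme (phonemes so far: 5)
Total phonemes: 5

5


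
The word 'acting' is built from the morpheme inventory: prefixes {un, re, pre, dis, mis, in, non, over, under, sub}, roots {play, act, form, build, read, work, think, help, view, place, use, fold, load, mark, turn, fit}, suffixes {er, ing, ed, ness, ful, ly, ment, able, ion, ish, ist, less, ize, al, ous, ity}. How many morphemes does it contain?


Segmenting 'acting' against the inventory:
  'act' -> root (morpheme 1)
  'ing' -> suffix (morpheme 2)
Total morphemes: 2

2


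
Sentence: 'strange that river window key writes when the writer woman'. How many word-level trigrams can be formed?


Word trigrams from [10] words:
  Trigram 1: (strange that river)
  Trigram 2: (that river window)
  Trigram 3: (river window key)
  Trigram 4: (window key writes)
  Trigram 5: (key writes when)
  Trigram 6: (writes when the)
  Trigram 7: (when the writer)
  Trigram 8: (the writer woman)
Total word trigrams: 10 - 2 = 8

8


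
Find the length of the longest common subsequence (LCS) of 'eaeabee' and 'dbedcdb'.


DP table for LCS of 'eaeabee' and 'dbedcdb':
       d  b  e  d  c  d  b
    0  0  0  0  0  0  0  0
  e 0  0  0  1  1  1  1  1
  a 0  0  0  1  1  1  1  1
  e 0  0  0  1  1  1  1  1
  a 0  0  0  1  1  1  1  1
  b 0  0  1  1  1  1  1  2
  e 0  0  1  2  2  2  2  2
  e 0  0  1  2  2  2  2  2
LCS: 'eb'
LCS length = 2

2


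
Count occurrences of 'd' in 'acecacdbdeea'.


Scanning 'acecacdbdeea' for 'd':
  Position 6: 'd' -> MATCH (count: 1)
  Position 8: 'd' -> MATCH (count: 2)
Total occurrences of 'd': 2

2


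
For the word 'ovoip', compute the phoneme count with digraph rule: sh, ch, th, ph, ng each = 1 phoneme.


Parsing 'ovoip' greedily, digraphs first:
  'o' -> vowel phoneme (phonemes so far: 1)
  'v' -> consonant phoneme (phonemes so far: 2)
  'o' -> vowel phoneme (phonemes so far: 3)
  'i' -> vowel phoneme (phonemes so far: 4)
  'p' -> consonant phoneme (phonemes so far: 5)
Total phonemes: 5

5


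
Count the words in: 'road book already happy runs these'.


Counting words by splitting on spaces:
  Word 1: 'road'
  Word 2: 'book'
  Word 3: 'already'
  Word 4: 'happy'
  Word 5: 'runs'
  Word 6: 'these'
Total words: 6

6


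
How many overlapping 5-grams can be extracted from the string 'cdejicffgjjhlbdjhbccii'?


String 'cdejicffgjjhlbdjhbccii' has length L = 22.
Number of overlapping n-grams = L - n + 1
Substituting: 22 - 5 + 1 = 18

18


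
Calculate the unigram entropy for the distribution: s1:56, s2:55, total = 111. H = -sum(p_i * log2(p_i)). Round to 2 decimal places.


Computing entropy H = -sum(p_i * log2(p_i)):
  s1: p = 56/111 = 0.5045, -p*log2(p) = 0.4980
  s2: p = 55/111 = 0.4955, -p*log2(p) = 0.5020
H = sum of terms = 1.0000
Rounded to 2 decimals: 1.00

1.00


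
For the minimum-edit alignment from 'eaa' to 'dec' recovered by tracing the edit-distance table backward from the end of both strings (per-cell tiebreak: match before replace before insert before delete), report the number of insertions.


Edit distance = 3. Backtracking from cell (3, 3) with preference match > replace > insert > delete,
then listing the resulting alignment 'eaa' -> 'dec' left to right:
  Step 1: replace e->d
  Step 2: replace a->e
  Step 3: replace a->c
Total insertions: 0

0


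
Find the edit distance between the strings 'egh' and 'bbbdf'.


Building DP table for s1='egh' (len 3) and s2='bbbdf' (len 5):
       b  b  b  d  f
    0  1  2  3  4  5
  e 1  1  2  3  4  5
  g 2  2  2  3  4  5
  h 3  3  3  3  4  5
Edit distance = dp[3][5] = 5

5


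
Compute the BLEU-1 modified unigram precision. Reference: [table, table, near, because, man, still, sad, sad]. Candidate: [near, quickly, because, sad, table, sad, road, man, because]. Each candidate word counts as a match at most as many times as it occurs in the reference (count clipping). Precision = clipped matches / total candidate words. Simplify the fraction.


Reference word counts: {'because': 1, 'man': 1, 'near': 1, 'sad': 2, 'still': 1, 'table': 2}
Checking each candidate word (with clipping):
  'near' -> in reference (ref count 1, used 1/1) -> match (matches: 1)
  'quickly' -> not in reference -> no match (matches: 1)
  'because' -> in reference (ref count 1, used 1/1) -> match (matches: 2)
  'sad' -> in reference (ref count 2, used 1/2) -> match (matches: 3)
  'table' -> in reference (ref count 2, used 1/2) -> match (matches: 4)
  'sad' -> in reference (ref count 2, used 2/2) -> match (matches: 5)
  'road' -> not in reference -> no match (matches: 5)
  'man' -> in reference (ref count 1, used 1/1) -> match (matches: 6)
  'because' -> ref count 1 already used up (1/1) -> clipped, no match (matches: 6)
Clipped matches: 6, Candidate length: 9
Precision = 6/9 = 2/3

2/3


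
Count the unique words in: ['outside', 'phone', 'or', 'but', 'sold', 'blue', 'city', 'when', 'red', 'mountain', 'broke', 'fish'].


Listing all tokens and tracking unique types:
  Token 1: 'outside' -> NEW (unique so far: 1)
  Token 2: 'phone' -> NEW (unique so far: 2)
  Token 3: 'or' -> NEW (unique so far: 3)
  Token 4: 'but' -> NEW (unique so far: 4)
  Token 5: 'sold' -> NEW (unique so far: 5)
  Token 6: 'blue' -> NEW (unique so far: 6)
  Token 7: 'city' -> NEW (unique so far: 7)
  Token 8: 'when' -> NEW (unique so far: 8)
  Token 9: 'red' -> NEW (unique so far: 9)
  Token 10: 'mountain' -> NEW (unique so far: 10)
  Token 11: 'broke' -> NEW (unique so far: 11)
  Token 12: 'fish' -> NEW (unique so far: 12)
Unique types: ('blue', 'broke', 'but', 'city', 'fish', 'mountain', 'or', 'outside', 'phone', 'red', 'sold', 'when')
Vocabulary size: 12

12


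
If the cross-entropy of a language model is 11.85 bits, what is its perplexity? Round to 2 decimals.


Perplexity formula: PP = 2^H
H = 11.85
PP = 2^11.85
Decompose: 2^11.85 = 2^11 * 2^0.85
2^11 = 2048, 2^0.85 ~ 1.8025009
PP ~ 2048 * 1.8025009 = 3691.5218432
Rounded to 2 decimals: 3691.52

3691.52


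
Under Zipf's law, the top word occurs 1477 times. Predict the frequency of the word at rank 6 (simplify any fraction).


Zipf's law: freq(rank) = f1 / rank
f1 = 1477, rank = 6
freq = 1477 / 6
GCD(1477, 6) = 1
Simplified: 1477/6

1477/6


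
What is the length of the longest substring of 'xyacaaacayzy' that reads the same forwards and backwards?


Scanning 'xyacaaacayzy' for palindromic substrings.
Substring at positions 1-9: 'yacaaacay'.
Check: reverse('yacaaacay') = 'yacaaacay' -> palindrome confirmed.
Neighbouring characters ('x' / 'z') break symmetry, so it cannot extend further.
No longer palindromic substring exists; longest length = 9

9


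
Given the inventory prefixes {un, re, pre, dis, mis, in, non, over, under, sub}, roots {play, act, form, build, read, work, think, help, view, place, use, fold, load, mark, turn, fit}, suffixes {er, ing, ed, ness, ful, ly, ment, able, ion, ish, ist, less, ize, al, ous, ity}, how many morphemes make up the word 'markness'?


Segmenting 'markness' against the inventory:
  'mark' -> root (morpheme 1)
  'ness' -> suffix (morpheme 2)
Total morphemes: 2

2


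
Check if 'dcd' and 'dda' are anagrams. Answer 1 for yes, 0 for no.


Sort characters of 'dcd': 'cdd'
Sort characters of 'dda': 'add'
Sorted forms differ -> they are NOT anagrams
Result: 0

0


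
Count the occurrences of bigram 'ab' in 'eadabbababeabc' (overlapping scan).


Scanning 'eadabbababeabc' for bigram 'ab':
  Position 0: 'ea' -> no
  Position 1: 'ad' -> no
  Position 2: 'da' -> no
  Position 3: 'ab' -> MATCH
  Position 4: 'bb' -> no
  Position 5: 'ba' -> no
  Position 6: 'ab' -> MATCH
  Position 7: 'ba' -> no
  Position 8: 'ab' -> MATCH
  Position 9: 'be' -> no
  Position 10: 'ea' -> no
  Position 11: 'ab' -> MATCH
  Position 12: 'bc' -> no
Total matches: 4

4


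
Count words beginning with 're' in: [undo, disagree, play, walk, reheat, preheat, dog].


Checking each word for prefix 're':
  'undo' -> no (count: 0)
  'disagree' -> no (count: 0)
  'play' -> no (count: 0)
  'walk' -> no (count: 0)
  'reheat' -> YES, starts with 're' (count: 1)
  'preheat' -> no (count: 1)
  'dog' -> no (count: 1)
Total with prefix 're': 1

1


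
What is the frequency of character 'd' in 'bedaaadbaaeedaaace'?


Scanning 'bedaaadbaaeedaaace' for 'd':
  Position 2: 'd' -> MATCH (count: 1)
  Position 6: 'd' -> MATCH (count: 2)
  Position 12: 'd' -> MATCH (count: 3)
Total occurrences of 'd': 3

3


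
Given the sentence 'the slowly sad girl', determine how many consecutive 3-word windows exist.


Word trigrams from [4] words:
  Trigram 1: (the slowly sad)
  Trigram 2: (slowly sad girl)
Total word trigrams: 4 - 2 = 2

2


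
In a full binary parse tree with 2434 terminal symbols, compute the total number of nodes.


Leaf nodes (terminals): 2434
Internal nodes = n - 1 = 2434 - 1 = 2433
Total = leaves + internal = 2434 + 2433 = 4867

4867


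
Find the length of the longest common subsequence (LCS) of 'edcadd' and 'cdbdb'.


DP table for LCS of 'edcadd' and 'cdbdb':
       c  d  b  d  b
    0  0  0  0  0  0
  e 0  0  0  0  0  0
  d 0  0  1  1  1  1
  c 0  1  1  1  1  1
  a 0  1  1  1  1  1
  d 0  1  2  2  2  2
  d 0  1  2  2  3  3
LCS: 'cdd'
LCS length = 3

3


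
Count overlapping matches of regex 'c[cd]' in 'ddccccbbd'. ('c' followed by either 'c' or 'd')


Pattern: c[cd] means 'c' followed by either 'c' or 'd'.
Scanning 'ddccccbbd' position-by-position:
  Pos 0: window 'dd' -> no
  Pos 1: window 'dc' -> no
  Pos 2: window 'cc' -> MATCH
  Pos 3: window 'cc' -> MATCH
  Pos 4: window 'cc' -> MATCH
  Pos 5: window 'cb' -> no
  Pos 6: window 'bb' -> no
  Pos 7: window 'bd' -> no
  Pos 8: window 'd' -> no
Total matches: 3

3


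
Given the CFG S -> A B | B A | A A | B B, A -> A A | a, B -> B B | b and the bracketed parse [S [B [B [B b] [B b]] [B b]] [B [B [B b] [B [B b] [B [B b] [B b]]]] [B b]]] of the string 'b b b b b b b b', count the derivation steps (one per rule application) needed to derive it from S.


Every bracketed nonterminal node [X ...] in the tree is produced by exactly one rule application.
Reading the tree off as a leftmost derivation:
  Step 1: S  =>  B B   (applied S -> B B)
  Step 2: B B  =>  B B B   (applied B -> B B)
  Step 3: B B B  =>  B B B B   (applied B -> B B)
  Step 4: B B B B  =>  b B B B   (applied B -> b)
  Step 5: b B B B  =>  b b B B   (applied B -> b)
  Step 6: b b B B  =>  b b b B   (applied B -> b)
  Step 7: b b b B  =>  b b b B B   (applied B -> B B)
  Step 8: b b b B B  =>  b b b B B B   (applied B -> B B)
  Step 9: b b b B B B  =>  b b b b B B   (applied B -> b)
  Step 10: b b b b B B  =>  b b b b B B B   (applied B -> B B)
  Step 11: b b b b B B B  =>  b b b b b B B   (applied B -> b)
  Step 12: b b b b b B B  =>  b b b b b B B B   (applied B -> B B)
  Step 13: b b b b b B B B  =>  b b b b b b B B   (applied B -> b)
  Step 14: b b b b b b B B  =>  b b b b b b b B   (applied B -> b)
  Step 15: b b b b b b b B  =>  b b b b b b b b   (applied B -> b)
Final yield: b b b b b b b b
Total rewrite steps: 15

15


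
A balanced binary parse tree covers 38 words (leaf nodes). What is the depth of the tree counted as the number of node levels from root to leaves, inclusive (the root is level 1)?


In a balanced binary tree with n leaves the deepest leaf is ceil(log2(n)) edges below the root,
so counting node levels inclusive of root and leaves gives ceil(log2(n)) + 1 levels.
log2(38) = 5.2479
ceil(5.2479) = 6
levels = 6 + 1 = 7

7


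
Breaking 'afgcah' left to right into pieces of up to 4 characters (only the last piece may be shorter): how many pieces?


'afgcah' has 6 characters.
Chunking with max size 4:
  Chunk 1: 'afgc' (positions 0-3)
  Chunk 2: 'ah' (positions 4-5)
Total chunks: ceil(6 / 4) = 2

2


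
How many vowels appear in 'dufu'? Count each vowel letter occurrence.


Scanning each character of 'dufu':
  Position 1: 'd' -> consonant (running count: 0)
  Position 2: 'u' -> vowel (running count: 1)
  Position 3: 'f' -> consonant (running count: 1)
  Position 4: 'u' -> vowel (running count: 2)
Total vowels: 2

2


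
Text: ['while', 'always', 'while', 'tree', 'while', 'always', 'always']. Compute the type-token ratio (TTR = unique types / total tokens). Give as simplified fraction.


Tokens: 7
Unique types: ('always', 'tree', 'while') = 3
TTR = 3/7
Already in lowest terms.

3/7


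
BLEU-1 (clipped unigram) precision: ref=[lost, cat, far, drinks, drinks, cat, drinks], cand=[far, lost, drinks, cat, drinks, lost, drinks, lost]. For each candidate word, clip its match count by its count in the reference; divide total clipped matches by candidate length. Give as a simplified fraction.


Reference word counts: {'cat': 2, 'drinks': 3, 'far': 1, 'lost': 1}
Checking each candidate word (with clipping):
  'far' -> in reference (ref count 1, used 1/1) -> match (matches: 1)
  'lost' -> in reference (ref count 1, used 1/1) -> match (matches: 2)
  'drinks' -> in reference (ref count 3, used 1/3) -> match (matches: 3)
  'cat' -> in reference (ref count 2, used 1/2) -> match (matches: 4)
  'drinks' -> in reference (ref count 3, used 2/3) -> match (matches: 5)
  'lost' -> ref count 1 already used up (1/1) -> clipped, no match (matches: 5)
  'drinks' -> in reference (ref count 3, used 3/3) -> match (matches: 6)
  'lost' -> ref count 1 already used up (1/1) -> clipped, no match (matches: 6)
Clipped matches: 6, Candidate length: 8
Precision = 6/8 = 3/4

3/4


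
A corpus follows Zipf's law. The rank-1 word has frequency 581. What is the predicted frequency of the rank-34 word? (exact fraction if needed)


Zipf's law: freq(rank) = f1 / rank
f1 = 581, rank = 34
freq = 581 / 34
GCD(581, 34) = 1
Simplified: 581/34

581/34


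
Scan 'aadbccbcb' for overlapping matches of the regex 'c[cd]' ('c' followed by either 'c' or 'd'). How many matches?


Pattern: c[cd] means 'c' followed by either 'c' or 'd'.
Scanning 'aadbccbcb' position-by-position:
  Pos 0: window 'aa' -> no
  Pos 1: window 'ad' -> no
  Pos 2: window 'db' -> no
  Pos 3: window 'bc' -> no
  Pos 4: window 'cc' -> MATCH
  Pos 5: window 'cb' -> no
  Pos 6: window 'bc' -> no
  Pos 7: window 'cb' -> no
  Pos 8: window 'b' -> no
Total matches: 1

1


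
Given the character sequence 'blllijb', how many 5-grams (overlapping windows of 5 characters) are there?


String 'blllijb' has length L = 7.
Number of overlapping n-grams = L - n + 1
Substituting: 7 - 5 + 1 = 3

3


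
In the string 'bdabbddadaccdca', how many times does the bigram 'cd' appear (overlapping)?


Scanning 'bdabbddadaccdca' for bigram 'cd':
  Position 0: 'bd' -> no
  Position 1: 'da' -> no
  Position 2: 'ab' -> no
  Position 3: 'bb' -> no
  Position 4: 'bd' -> no
  Position 5: 'dd' -> no
  Position 6: 'da' -> no
  Position 7: 'ad' -> no
  Position 8: 'da' -> no
  Position 9: 'ac' -> no
  Position 10: 'cc' -> no
  Position 11: 'cd' -> MATCH
  Position 12: 'dc' -> no
  Position 13: 'ca' -> no
Total matches: 1

1


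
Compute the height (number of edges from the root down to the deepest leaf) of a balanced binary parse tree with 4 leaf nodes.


In a balanced binary tree with n leaves the deepest leaf is ceil(log2(n)) edges below the root.
log2(4) = 2.0000
ceil(2.0000) = 2
height (edges) = 2

2


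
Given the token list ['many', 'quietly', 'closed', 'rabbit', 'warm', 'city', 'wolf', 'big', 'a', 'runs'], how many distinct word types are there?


Listing all tokens and tracking unique types:
  Token 1: 'many' -> NEW (unique so far: 1)
  Token 2: 'quietly' -> NEW (unique so far: 2)
  Token 3: 'closed' -> NEW (unique so far: 3)
  Token 4: 'rabbit' -> NEW (unique so far: 4)
  Token 5: 'warm' -> NEW (unique so far: 5)
  Token 6: 'city' -> NEW (unique so far: 6)
  Token 7: 'wolf' -> NEW (unique so far: 7)
  Token 8: 'big' -> NEW (unique so far: 8)
  Token 9: 'a' -> NEW (unique so far: 9)
  Token 10: 'runs' -> NEW (unique so far: 10)
Unique types: ('a', 'big', 'city', 'closed', 'many', 'quietly', 'rabbit', 'runs', 'warm', 'wolf')
Vocabulary size: 10

10


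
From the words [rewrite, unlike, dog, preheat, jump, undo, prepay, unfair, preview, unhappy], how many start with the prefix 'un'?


Checking each word for prefix 'un':
  'rewrite' -> no (count: 0)
  'unlike' -> YES, starts with 'un' (count: 1)
  'dog' -> no (count: 1)
  'preheat' -> no (count: 1)
  'jump' -> no (count: 1)
  'undo' -> YES, starts with 'un' (count: 2)
  'prepay' -> no (count: 2)
  'unfair' -> YES, starts with 'un' (count: 3)
  'preview' -> no (count: 3)
  'unhappy' -> YES, starts with 'un' (count: 4)
Total with prefix 'un': 4

4


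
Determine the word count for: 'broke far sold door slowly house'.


Counting words by splitting on spaces:
  Word 1: 'broke'
  Word 2: 'far'
  Word 3: 'sold'
  Word 4: 'door'
  Word 5: 'slowly'
  Word 6: 'house'
Total words: 6

6


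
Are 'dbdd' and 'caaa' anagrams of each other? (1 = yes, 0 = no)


Sort characters of 'dbdd': 'bddd'
Sort characters of 'caaa': 'aaac'
Sorted forms differ -> they are NOT anagrams
Result: 0

0


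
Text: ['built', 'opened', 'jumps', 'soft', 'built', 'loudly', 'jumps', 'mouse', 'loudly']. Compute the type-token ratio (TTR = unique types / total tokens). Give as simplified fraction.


Tokens: 9
Unique types: ('built', 'jumps', 'loudly', 'mouse', 'opened', 'soft') = 6
TTR = 6/9
Simplify: divide both by 3 -> 2/3
TTR = 2/3

2/3


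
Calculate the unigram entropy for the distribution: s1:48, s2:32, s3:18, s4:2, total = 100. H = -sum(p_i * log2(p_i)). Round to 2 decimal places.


Computing entropy H = -sum(p_i * log2(p_i)):
  s1: p = 48/100 = 0.4800, -p*log2(p) = 0.5083
  s2: p = 32/100 = 0.3200, -p*log2(p) = 0.5260
  s3: p = 18/100 = 0.1800, -p*log2(p) = 0.4453
  s4: p = 2/100 = 0.0200, -p*log2(p) = 0.1129
H = sum of terms = 1.5925
Rounded to 2 decimals: 1.59

1.59


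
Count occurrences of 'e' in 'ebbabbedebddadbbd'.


Scanning 'ebbabbedebddadbbd' for 'e':
  Position 0: 'e' -> MATCH (count: 1)
  Position 6: 'e' -> MATCH (count: 2)
  Position 8: 'e' -> MATCH (count: 3)
Total occurrences of 'e': 3

3


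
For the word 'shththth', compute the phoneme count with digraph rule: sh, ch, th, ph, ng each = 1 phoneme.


Parsing 'shththth' greedily, digraphs first:
  'sh' -> digraph (1 consonant phoneme) (phonemes so far: 1)
  'th' -> digraph (1 consonant phoneme) (phonemes so far: 2)
  'th' -> digraph (1 consonant phoneme) (phonemes so far: 3)
  'th' -> digraph (1 consonant phoneme) (phonemes so far: 4)
Total phonemes: 4

4


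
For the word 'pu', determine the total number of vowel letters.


Scanning each character of 'pu':
  Position 1: 'p' -> consonant (running count: 0)
  Position 2: 'u' -> vowel (running count: 1)
Total vowels: 1

1


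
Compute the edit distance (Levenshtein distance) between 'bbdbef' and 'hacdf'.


Building DP table for s1='bbdbef' (len 6) and s2='hacdf' (len 5):
       h  a  c  d  f
    0  1  2  3  4  5
  b 1  1  2  3  4  5
  b 2  2  2  3  4  5
  d 3  3  3  3  3  4
  b 4  4  4  4  4  4
  e 5  5  5  5  5  5
  f 6  6  6  6  6  5
Edit distance = dp[6][5] = 5

5


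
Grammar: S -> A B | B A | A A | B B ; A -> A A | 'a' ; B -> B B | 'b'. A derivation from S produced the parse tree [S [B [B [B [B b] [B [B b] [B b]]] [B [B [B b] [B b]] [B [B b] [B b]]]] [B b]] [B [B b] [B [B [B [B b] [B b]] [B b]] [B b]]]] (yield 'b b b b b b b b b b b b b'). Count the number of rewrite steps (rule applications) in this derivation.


Every bracketed nonterminal node [X ...] in the tree is produced by exactly one rule application.
Reading the tree off as a leftmost derivation:
  Step 1: S  =>  B B   (applied S -> B B)
  Step 2: B B  =>  B B B   (applied B -> B B)
  Step 3: B B B  =>  B B B B   (applied B -> B B)
  Step 4: B B B B  =>  B B B B B   (applied B -> B B)
  Step 5: B B B B B  =>  b B B B B   (applied B -> b)
  Step 6: b B B B B  =>  b B B B B B   (applied B -> B B)
  Step 7: b B B B B B  =>  b b B B B B   (applied B -> b)
  Step 8: b b B B B B  =>  b b b B B B   (applied B -> b)
  Step 9: b b b B B B  =>  b b b B B B B   (applied B -> B B)
  Step 10: b b b B B B B  =>  b b b B B B B B   (applied B -> B B)
  Step 11: b b b B B B B B  =>  b b b b B B B B   (applied B -> b)
  Step 12: b b b b B B B B  =>  b b b b b B B B   (applied B -> b)
  Step 13: b b b b b B B B  =>  b b b b b B B B B   (applied B -> B B)
  Step 14: b b b b b B B B B  =>  b b b b b b B B B   (applied B -> b)
  Step 15: b b b b b b B B B  =>  b b b b b b b B B   (applied B -> b)
  Step 16: b b b b b b b B B  =>  b b b b b b b b B   (applied B -> b)
  Step 17: b b b b b b b b B  =>  b b b b b b b b B B   (applied B -> B B)
  Step 18: b b b b b b b b B B  =>  b b b b b b b b b B   (applied B -> b)
  Step 19: b b b b b b b b b B  =>  b b b b b b b b b B B   (applied B -> B B)
  Step 20: b b b b b b b b b B B  =>  b b b b b b b b b B B B   (applied B -> B B)
  Step 21: b b b b b b b b b B B B  =>  b b b b b b b b b B B B B   (applied B -> B B)
  Step 22: b b b b b b b b b B B B B  =>  b b b b b b b b b b B B B   (applied B -> b)
  Step 23: b b b b b b b b b b B B B  =>  b b b b b b b b b b b B B   (applied B -> b)
  Step 24: b b b b b b b b b b b B B  =>  b b b b b b b b b b b b B   (applied B -> b)
  Step 25: b b b b b b b b b b b b B  =>  b b b b b b b b b b b b b   (applied B -> b)
Final yield: b b b b b b b b b b b b b
Total rewrite steps: 25

25


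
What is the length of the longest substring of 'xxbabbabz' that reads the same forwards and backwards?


Scanning 'xxbabbabz' for palindromic substrings.
Substring at positions 2-7: 'babbab'.
Check: reverse('babbab') = 'babbab' -> palindrome confirmed.
Neighbouring characters ('x' / 'z') break symmetry, so it cannot extend further.
No longer palindromic substring exists; longest length = 6

6


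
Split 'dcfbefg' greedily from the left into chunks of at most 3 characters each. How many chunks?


'dcfbefg' has 7 characters.
Chunking with max size 3:
  Chunk 1: 'dcf' (positions 0-2)
  Chunk 2: 'bef' (positions 3-5)
  Chunk 3: 'g' (positions 6-6)
Total chunks: ceil(7 / 3) = 3

3


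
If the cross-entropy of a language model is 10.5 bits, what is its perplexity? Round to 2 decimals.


Perplexity formula: PP = 2^H
H = 10.5
PP = 2^10.5
Decompose: 2^10.5 = 2^10 * 2^0.5 = 2^10 * sqrt(2)
2^10 = 1024, sqrt(2) ~ 1.4142136
PP ~ 1024 * 1.4142136 = 1448.1547264
Rounded to 2 decimals: 1448.15

1448.15
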